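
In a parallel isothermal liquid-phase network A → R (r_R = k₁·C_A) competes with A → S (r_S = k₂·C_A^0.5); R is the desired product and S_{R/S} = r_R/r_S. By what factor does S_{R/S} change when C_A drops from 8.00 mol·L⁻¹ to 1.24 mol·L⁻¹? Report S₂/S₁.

0.394

S_{R/S} = (k₁/k₂)·C_A^0.5, so S₂/S₁ = (C_{A,2}/C_{A,1})^0.5.
= (1.24/8.00)^0.5 = (0.1550)^0.5 = 0.394.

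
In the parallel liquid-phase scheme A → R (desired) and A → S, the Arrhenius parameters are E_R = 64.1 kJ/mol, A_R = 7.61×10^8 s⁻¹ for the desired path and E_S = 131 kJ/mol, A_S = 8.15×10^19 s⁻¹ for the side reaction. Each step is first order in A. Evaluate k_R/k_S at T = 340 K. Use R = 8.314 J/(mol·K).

Since both paths have the same order in A, the concentration cancels and S_{R/S} = k_R/k_S = (A_R/A_S)·exp[(E_S−E_R)/(RT)].
(E_S−E_R)/(RT) = (131−64.1)×10³/(8.314×340) = 66900/2827 = 23.67.
k_R/k_S = (7.61×10^8/8.15×10^19)·exp(23.67) = 9.337×10^-12 × 1.898×10^10 = 0.177.
Since E_R < E_S, lowering the temperature improves selectivity toward R.

0.177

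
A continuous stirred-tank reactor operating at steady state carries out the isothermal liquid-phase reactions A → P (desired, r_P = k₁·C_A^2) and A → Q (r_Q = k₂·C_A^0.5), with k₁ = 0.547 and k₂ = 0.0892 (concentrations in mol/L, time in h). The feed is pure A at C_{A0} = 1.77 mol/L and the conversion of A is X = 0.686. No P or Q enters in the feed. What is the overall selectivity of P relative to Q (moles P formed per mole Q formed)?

Exit C_A = C_{A0}(1−X) = 1.77×0.314 = 0.5558 mol/L.
In a CSTR the entire volume is at exit conditions, so r_P = 0.547×0.5558^2 = 0.1690 and r_Q = 0.0892×0.5558^0.5 = 0.06650.
Overall selectivity = C_P/C_Q = r_Pτ/(r_Qτ) = r_P/r_Q = 2.54.

2.54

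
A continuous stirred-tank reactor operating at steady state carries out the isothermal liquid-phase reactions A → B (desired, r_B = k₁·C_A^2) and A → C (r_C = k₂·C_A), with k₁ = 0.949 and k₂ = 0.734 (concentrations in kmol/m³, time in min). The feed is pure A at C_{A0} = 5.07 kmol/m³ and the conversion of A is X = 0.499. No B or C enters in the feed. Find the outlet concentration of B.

Exit C_A = C_{A0}(1−X) = 5.07×0.501 = 2.540 kmol/m³.
In a CSTR the entire volume is at exit conditions, so r_B = 0.949×2.540^2 = 6.123 and r_C = 0.734×2.540 = 1.864.
Fraction of consumed A going to B: r_B/(r_B+r_C) = 0.7666.
C_B = 0.7666·C_{A0}·X = 0.7666×5.07×0.499 = 1.94 kmol/m³.

1.94 kmol/m³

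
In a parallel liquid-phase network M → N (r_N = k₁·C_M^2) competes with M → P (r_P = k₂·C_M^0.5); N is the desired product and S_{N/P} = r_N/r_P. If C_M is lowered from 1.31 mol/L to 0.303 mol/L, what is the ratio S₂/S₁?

S_{N/P} = (k₁/k₂)·C_M^1.5, so S₂/S₁ = (C_{M,2}/C_{M,1})^1.5.
= (0.303/1.31)^1.5 = (0.2313)^1.5 = 0.111.

0.111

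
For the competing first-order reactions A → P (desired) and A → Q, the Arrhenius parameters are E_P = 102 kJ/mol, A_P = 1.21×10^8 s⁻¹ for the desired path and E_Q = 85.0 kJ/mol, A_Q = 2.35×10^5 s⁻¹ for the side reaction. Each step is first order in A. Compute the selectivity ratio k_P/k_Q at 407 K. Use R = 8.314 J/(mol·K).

3.39

With equal orders, S_{P/Q} = k_P/k_Q = (A_P/A_Q)·exp[(E_Q−E_P)/(RT)].
(E_Q−E_P)/(RT) = (85.0−102)×10³/(8.314×407) = -17000/3384 = -5.024.
k_P/k_Q = (1.21×10^8/2.35×10^5)·exp(-5.024) = 514.9 × 0.006579 = 3.39.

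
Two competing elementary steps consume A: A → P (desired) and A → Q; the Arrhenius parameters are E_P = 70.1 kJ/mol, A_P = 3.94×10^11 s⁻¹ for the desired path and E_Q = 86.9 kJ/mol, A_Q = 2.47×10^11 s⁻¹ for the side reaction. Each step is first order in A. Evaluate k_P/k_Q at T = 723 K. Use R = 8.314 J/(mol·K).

26.1

Since both paths have the same order in A, the concentration cancels and S_{P/Q} = k_P/k_Q = (A_P/A_Q)·exp[(E_Q−E_P)/(RT)].
(E_Q−E_P)/(RT) = (86.9−70.1)×10³/(8.314×723) = 16800/6011 = 2.795.
k_P/k_Q = (3.94×10^11/2.47×10^11)·exp(2.795) = 1.595 × 16.36 = 26.1.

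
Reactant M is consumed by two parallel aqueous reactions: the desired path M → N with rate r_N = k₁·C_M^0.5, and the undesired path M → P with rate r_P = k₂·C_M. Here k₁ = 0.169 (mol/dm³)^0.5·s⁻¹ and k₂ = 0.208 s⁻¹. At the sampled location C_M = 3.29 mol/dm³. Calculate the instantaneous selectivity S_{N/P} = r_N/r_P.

0.448

S_{N/P} = r_N/r_P = (k₁·C_M^0.5)/(k₂·C_M) = (k₁/k₂)·C_M^-0.5.
= (0.169×3.290^0.5) / (0.208×3.290) = 0.3065/0.6843 = 0.448.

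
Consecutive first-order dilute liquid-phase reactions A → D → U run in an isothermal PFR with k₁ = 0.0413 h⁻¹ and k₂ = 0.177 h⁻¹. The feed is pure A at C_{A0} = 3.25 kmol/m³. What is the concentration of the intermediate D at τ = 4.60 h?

0.380 kmol/m³

The intermediate concentration in a first-order A→B→C sequence is C_D = k₁C_{A0}(e^(−k₁τ) − e^(−k₂τ))/(k₂−k₁).
e^(−k₁τ) = e^(−0.0413×4.60) = e^(−0.1900) = 0.8270; e^(−k₂τ) = e^(−0.8142) = 0.4430.
C_D = 0.0413×3.25/(0.177−0.0413) × (0.8270−0.4430) = 0.9891×0.3840 = 0.3798 kmol/m³.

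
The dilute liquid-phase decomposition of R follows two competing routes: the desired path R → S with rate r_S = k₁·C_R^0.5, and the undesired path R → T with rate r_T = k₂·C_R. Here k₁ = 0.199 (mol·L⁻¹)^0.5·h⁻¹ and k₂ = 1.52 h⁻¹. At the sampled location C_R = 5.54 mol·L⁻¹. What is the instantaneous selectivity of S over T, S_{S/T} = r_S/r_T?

0.0556

S_{S/T} = r_S/r_T = (k₁·C_R^0.5)/(k₂·C_R) = (k₁/k₂)·C_R^-0.5.
= (0.199×5.540^0.5) / (1.52×5.540) = 0.4684/8.421 = 0.0556.
The undesired path is higher order in R, so low C_R (CSTR or dilute feed) favours S.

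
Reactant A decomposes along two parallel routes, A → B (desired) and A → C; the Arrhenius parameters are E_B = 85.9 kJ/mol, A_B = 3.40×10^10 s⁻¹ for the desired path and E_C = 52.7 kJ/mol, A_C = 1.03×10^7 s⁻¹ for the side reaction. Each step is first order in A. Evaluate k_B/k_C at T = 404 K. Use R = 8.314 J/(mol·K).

k_B/k_C = (A_B/A_C)·exp[−(E_B−E_C)/(RT)] = (A_B/A_C)·exp[(E_C−E_B)/(RT)].
(E_C−E_B)/(RT) = (52.7−85.9)×10³/(8.314×404) = -33200/3359 = -9.884.
k_B/k_C = (3.40×10^10/1.03×10^7)·exp(-9.884) = 3301 × 5.097×10^-5 = 0.168.
Since E_B > E_C, raising the temperature improves selectivity toward B.

0.168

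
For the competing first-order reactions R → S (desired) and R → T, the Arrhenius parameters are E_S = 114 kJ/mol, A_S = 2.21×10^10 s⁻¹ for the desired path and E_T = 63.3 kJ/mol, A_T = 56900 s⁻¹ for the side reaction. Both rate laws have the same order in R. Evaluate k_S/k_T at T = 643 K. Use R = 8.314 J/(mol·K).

k_S/k_T = (A_S/A_T)·exp[−(E_S−E_T)/(RT)] = (A_S/A_T)·exp[(E_T−E_S)/(RT)].
(E_T−E_S)/(RT) = (63.3−114)×10³/(8.314×643) = -50700/5346 = -9.484.
k_S/k_T = (2.21×10^10/56900)·exp(-9.484) = 3.884×10^5 × 7.607×10^-5 = 29.5.
Since E_S > E_T, raising the temperature improves selectivity toward S.

29.5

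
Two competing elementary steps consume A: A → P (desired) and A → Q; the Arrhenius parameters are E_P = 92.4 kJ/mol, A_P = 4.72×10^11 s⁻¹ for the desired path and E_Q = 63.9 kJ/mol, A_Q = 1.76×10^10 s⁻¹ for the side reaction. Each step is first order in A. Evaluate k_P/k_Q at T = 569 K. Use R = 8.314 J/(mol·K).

0.0649

Since both paths have the same order in A, the concentration cancels and S_{P/Q} = k_P/k_Q = (A_P/A_Q)·exp[(E_Q−E_P)/(RT)].
(E_Q−E_P)/(RT) = (63.9−92.4)×10³/(8.314×569) = -28500/4731 = -6.025.
k_P/k_Q = (4.72×10^11/1.76×10^10)·exp(-6.025) = 26.82 × 0.002419 = 0.0649.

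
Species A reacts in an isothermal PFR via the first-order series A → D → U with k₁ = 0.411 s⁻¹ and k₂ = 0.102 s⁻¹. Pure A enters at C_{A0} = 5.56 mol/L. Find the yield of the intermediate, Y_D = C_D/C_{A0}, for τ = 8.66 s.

0.512

For first-order series with pure A initially, C_D(τ) = k₁C_{A0}/(k₂−k₁)·(e^(−k₁τ) − e^(−k₂τ)).
e^(−k₁τ) = e^(−0.411×8.66) = e^(−3.559) = 0.02846; e^(−k₂τ) = e^(−0.8833) = 0.4134.
C_D = 0.411×5.56/(0.102−0.411) × (0.02846−0.4134) = (-7.395)×(-0.3849) = 2.847 mol/L.
Y_D = C_D/C_{A0} = 2.847/5.56 = 0.512.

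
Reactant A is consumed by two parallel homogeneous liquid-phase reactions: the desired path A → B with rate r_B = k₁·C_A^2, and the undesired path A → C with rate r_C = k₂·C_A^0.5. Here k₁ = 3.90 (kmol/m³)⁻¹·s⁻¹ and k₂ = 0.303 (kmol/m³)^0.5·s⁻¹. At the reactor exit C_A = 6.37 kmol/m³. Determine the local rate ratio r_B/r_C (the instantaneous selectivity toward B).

S_{B/C} = r_B/r_C = (k₁·C_A^2)/(k₂·C_A^0.5) = (k₁/k₂)·C_A^1.5.
= (3.90×6.370^2) / (0.303×6.370^0.5) = 158.2/0.7647 = 207.
Since the desired path is higher order in A, keeping C_A high (PFR or concentrated feed) favours B.

207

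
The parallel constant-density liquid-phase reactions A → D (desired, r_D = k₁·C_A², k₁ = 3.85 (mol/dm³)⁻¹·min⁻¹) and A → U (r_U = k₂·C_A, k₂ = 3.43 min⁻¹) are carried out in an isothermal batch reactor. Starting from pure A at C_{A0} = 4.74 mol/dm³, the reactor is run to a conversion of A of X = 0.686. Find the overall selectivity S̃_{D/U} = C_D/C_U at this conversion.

C_A = C_{A0}(1−X) = 1.488 mol/dm³.
Along a PFR/batch, dC_U/dC_A = −r_U/(r_D+r_U) = −k₂/(k₂+k₁·C_A).
Integrating from C_{A0} to C_A: C_U = (3.43/3.85)·ln[(3.43+3.85·4.74)/(3.43+3.85·1.49)] = 0.8909·ln(21.68/9.160) = 0.7675 mol/dm³.
Then C_D = (C_{A0}−C_A) − C_U = 3.252 − 0.7675 = 2.484 mol/dm³.
S̃_{D/U} = C_D/C_U = 2.484/0.7675 = 3.24.

3.24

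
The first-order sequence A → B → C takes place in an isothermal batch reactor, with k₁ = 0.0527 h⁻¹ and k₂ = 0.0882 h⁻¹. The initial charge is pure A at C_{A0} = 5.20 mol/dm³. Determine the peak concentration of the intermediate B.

Evaluating C_B at t_opt = ln(k₂/k₁)/(k₂−k₁) gives C_{B,max}/C_{A0} = (k₁/k₂)^[k₂/(k₂−k₁)].
= (0.0527/0.0882)^(0.0882/(0.0882−0.0527)) = (0.5975)^(2.485) = 0.2782.
C_{B,max} = 0.2782×5.20 = 1.45 mol/dm³.

1.45 mol/dm³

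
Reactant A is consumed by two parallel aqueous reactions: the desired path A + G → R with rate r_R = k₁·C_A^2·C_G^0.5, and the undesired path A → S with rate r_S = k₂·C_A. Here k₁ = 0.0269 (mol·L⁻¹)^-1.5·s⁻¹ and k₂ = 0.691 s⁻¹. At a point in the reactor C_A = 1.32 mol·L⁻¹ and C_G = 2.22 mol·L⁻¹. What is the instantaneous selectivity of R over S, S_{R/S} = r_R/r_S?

0.0766

S_{R/S} = r_R/r_S = (k₁·C_A^2·C_G^0.5)/(k₂·C_A) = (k₁/k₂)·C_A·C_G^0.5.
= (0.0269×1.320^2×2.220^0.5) / (0.691×1.320) = 0.06984/0.9121 = 0.0766.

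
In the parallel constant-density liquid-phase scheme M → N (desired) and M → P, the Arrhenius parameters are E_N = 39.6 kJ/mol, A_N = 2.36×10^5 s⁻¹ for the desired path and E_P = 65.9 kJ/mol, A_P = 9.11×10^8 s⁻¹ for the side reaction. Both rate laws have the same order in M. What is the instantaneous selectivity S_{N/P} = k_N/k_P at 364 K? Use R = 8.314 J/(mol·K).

With equal orders, S_{N/P} = k_N/k_P = (A_N/A_P)·exp[(E_P−E_N)/(RT)].
(E_P−E_N)/(RT) = (65.9−39.6)×10³/(8.314×364) = 26300/3026 = 8.690.
k_N/k_P = (2.36×10^5/9.11×10^8)·exp(8.690) = 2.591×10^-4 × 5946 = 1.54.

1.54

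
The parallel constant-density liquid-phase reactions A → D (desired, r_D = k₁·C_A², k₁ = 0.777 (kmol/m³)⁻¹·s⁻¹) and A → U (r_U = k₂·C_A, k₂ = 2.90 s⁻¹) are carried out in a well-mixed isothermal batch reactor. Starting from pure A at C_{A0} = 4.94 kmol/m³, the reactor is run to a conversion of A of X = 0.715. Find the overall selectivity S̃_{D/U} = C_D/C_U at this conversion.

0.809

C_A = C_{A0}(1−X) = 1.408 kmol/m³.
Along a PFR/batch, dC_U/dC_A = −r_U/(r_D+r_U) = −k₂/(k₂+k₁·C_A).
Integrating from C_{A0} to C_A: C_U = (2.90/0.777)·ln[(2.90+0.777·4.94)/(2.90+0.777·1.41)] = 3.732·ln(6.738/3.994) = 1.952 kmol/m³.
Then C_D = (C_{A0}−C_A) − C_U = 3.532 − 1.952 = 1.580 kmol/m³.
S̃_{D/U} = C_D/C_U = 1.580/1.952 = 0.809.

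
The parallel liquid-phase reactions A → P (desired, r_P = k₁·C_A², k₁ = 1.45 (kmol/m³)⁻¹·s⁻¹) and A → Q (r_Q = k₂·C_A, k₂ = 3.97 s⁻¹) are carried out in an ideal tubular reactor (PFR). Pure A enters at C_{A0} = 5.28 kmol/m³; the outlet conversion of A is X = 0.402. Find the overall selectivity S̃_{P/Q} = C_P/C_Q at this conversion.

1.52

C_A = C_{A0}(1−X) = 3.157 kmol/m³.
Along a PFR/batch, dC_Q/dC_A = −r_Q/(r_P+r_Q) = −k₂/(k₂+k₁·C_A).
Integrating from C_{A0} to C_A: C_Q = (3.97/1.45)·ln[(3.97+1.45·5.28)/(3.97+1.45·3.16)] = 2.738·ln(11.63/8.548) = 0.8419 kmol/m³.
Then C_P = (C_{A0}−C_A) − C_Q = 2.123 − 0.8419 = 1.281 kmol/m³.
S̃_{P/Q} = C_P/C_Q = 1.281/0.8419 = 1.52.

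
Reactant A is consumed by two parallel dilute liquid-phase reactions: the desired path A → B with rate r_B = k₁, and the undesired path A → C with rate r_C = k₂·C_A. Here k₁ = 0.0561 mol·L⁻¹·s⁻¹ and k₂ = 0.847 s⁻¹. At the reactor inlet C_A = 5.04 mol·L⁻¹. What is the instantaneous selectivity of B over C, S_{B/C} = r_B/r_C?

S_{B/C} = r_B/r_C = (k₁)/(k₂·C_A) = (k₁/k₂)·C_A⁻¹.
= (0.0561) / (0.847×5.040) = 0.05610/4.269 = 0.0131.
The undesired path is higher order in A, so low C_A (CSTR or dilute feed) favours B.

0.0131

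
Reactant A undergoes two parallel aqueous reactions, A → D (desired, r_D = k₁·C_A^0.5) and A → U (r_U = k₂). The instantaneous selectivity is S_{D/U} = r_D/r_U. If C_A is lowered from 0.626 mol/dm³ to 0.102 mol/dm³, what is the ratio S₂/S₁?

0.404

S_{D/U} = (k₁/k₂)·C_A^0.5, so S₂/S₁ = (C_{A,2}/C_{A,1})^0.5.
= (0.102/0.626)^0.5 = (0.1629)^0.5 = 0.404.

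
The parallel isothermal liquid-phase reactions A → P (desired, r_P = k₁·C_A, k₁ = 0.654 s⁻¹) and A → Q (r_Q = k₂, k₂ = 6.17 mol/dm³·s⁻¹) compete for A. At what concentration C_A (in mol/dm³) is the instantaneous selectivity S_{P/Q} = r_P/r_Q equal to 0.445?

4.20 mol/dm³

S_{P/Q} = (k₁/k₂)·C_A ⇒ C_A = S·k₂/k₁.
= 0.445×6.17/0.654 = 4.20 mol/dm³.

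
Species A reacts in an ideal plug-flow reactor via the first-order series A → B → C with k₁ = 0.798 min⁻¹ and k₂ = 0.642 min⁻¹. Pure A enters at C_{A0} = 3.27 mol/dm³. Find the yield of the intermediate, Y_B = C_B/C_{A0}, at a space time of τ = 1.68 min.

For first-order series with pure A initially, C_B(τ) = k₁C_{A0}/(k₂−k₁)·(e^(−k₁τ) − e^(−k₂τ)).
e^(−k₁τ) = e^(−0.798×1.68) = e^(−1.341) = 0.2617; e^(−k₂τ) = e^(−1.079) = 0.3401.
C_B = 0.798×3.27/(0.642−0.798) × (0.2617−0.3401) = (-16.73)×(-0.07841) = 1.312 mol/dm³.
Y_B = C_B/C_{A0} = 1.312/3.27 = 0.401.

0.401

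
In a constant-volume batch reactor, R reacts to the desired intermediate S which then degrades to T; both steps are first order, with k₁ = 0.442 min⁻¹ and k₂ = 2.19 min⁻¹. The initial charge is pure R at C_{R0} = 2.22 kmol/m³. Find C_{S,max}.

0.299 kmol/m³

For a first-order series the maximum intermediate yield is C_{S,max}/C_{R0} = (k₁/k₂)^[k₂/(k₂−k₁)].
= (0.442/2.19)^(2.19/(2.19−0.442)) = (0.2018)^(1.253) = 0.1347.
C_{S,max} = 0.1347×2.22 = 0.299 kmol/m³.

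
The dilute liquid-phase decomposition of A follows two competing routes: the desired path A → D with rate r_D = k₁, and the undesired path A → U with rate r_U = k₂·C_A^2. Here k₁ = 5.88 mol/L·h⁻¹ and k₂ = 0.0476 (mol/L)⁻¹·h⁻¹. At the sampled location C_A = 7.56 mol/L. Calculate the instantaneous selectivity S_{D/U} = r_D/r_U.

S_{D/U} = r_D/r_U = (k₁)/(k₂·C_A^2) = (k₁/k₂)·C_A^-2.
= (5.88) / (0.0476×7.560^2) = 5.880/2.721 = 2.16.
The undesired path is higher order in A, so low C_A (CSTR or dilute feed) favours D.

2.16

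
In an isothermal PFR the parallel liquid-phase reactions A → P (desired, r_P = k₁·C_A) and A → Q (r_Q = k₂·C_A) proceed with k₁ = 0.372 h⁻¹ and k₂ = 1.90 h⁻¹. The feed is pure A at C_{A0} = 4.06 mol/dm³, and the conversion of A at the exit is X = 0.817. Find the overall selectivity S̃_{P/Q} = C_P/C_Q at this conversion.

C_A = C_{A0}(1−X) = 0.7430 mol/dm³.
Both paths are first order in A, so the instantaneous fraction to P is constant: dC_P/d(−C_A) = k₁/(k₁+k₂) = 0.1637.
C_P = 0.1637·(C_{A0}−C_A) = 0.1637×3.317 = 0.543 mol/dm³.
C_Q = (C_{A0}−C_A)−C_P = 2.774 mol/dm³; S̃_{P/Q} = 0.5431/2.774 = 0.196.

0.196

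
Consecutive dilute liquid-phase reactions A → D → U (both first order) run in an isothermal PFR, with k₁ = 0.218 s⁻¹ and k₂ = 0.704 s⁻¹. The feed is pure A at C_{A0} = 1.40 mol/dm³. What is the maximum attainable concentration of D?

At the optimum, C_{D,max}/C_{A0} = (k₁/k₂)^[k₂/(k₂−k₁)].
= (0.218/0.704)^(0.704/(0.704−0.218)) = (0.3097)^(1.449) = 0.1830.
C_{D,max} = 0.1830×1.40 = 0.256 mol/dm³.

0.256 mol/dm³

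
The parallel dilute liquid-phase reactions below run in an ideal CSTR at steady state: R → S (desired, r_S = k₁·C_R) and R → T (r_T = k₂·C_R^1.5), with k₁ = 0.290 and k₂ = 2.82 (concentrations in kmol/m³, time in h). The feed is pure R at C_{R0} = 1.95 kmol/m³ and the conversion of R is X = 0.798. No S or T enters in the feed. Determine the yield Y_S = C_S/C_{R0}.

Exit C_R = C_{R0}(1−X) = 1.95×0.202 = 0.3939 kmol/m³.
In a CSTR the entire volume is at exit conditions, so r_S = 0.290×0.3939 = 0.1142 and r_T = 2.82×0.3939^1.5 = 0.6972.
Fraction of consumed R going to S: r_S/(r_S+r_T) = 0.1408.
C_S = 0.1408·C_{R0}·X = 0.1408×1.95×0.798 = 0.219 kmol/m³; Y_S = C_S/C_{R0} = 0.112.

0.112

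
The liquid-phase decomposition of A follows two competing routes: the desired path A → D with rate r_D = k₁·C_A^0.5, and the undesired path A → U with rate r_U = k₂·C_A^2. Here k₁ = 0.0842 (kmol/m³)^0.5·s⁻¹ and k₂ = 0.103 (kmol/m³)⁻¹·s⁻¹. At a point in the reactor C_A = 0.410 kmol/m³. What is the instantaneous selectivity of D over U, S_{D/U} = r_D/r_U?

S_{D/U} = r_D/r_U = (k₁·C_A^0.5)/(k₂·C_A^2) = (k₁/k₂)·C_A^-1.5.
= (0.0842×0.4100^0.5) / (0.103×0.4100^2) = 0.05391/0.01731 = 3.11.

3.11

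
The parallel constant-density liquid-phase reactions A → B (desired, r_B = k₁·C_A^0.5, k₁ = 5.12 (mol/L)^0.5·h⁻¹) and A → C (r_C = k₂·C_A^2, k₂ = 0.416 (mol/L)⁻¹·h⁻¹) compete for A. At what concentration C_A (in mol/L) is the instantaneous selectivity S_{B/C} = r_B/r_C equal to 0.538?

8.06 mol/L

S_{B/C} = (k₁/k₂)·C_A^-1.5 ⇒ C_A = (S·k₂/k₁)^(1/(-1.5)).
= (0.538×0.416/5.12)^(-0.6667) = (0.04371)^(-0.6667) = 8.06 mol/L.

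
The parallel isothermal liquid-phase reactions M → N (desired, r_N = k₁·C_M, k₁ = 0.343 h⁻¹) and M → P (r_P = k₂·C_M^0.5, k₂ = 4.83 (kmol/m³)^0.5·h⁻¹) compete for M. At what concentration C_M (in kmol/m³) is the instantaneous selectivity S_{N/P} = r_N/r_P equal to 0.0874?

1.51 kmol/m³

S_{N/P} = (k₁/k₂)·C_M^0.5 ⇒ C_M = (S·k₂/k₁)^(2).
= (0.0874×4.83/0.343)^(2) = (1.231)^(2) = 1.51 kmol/m³.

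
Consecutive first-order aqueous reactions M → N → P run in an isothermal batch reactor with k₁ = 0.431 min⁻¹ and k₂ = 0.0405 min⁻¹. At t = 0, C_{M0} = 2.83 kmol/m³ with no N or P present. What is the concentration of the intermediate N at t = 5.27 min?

2.20 kmol/m³

Solving the coupled first-order balances gives C_N(t) = [k₁/(k₂−k₁)]·C_{M0}·(e^(−k₁t) − e^(−k₂t)).
e^(−k₁t) = e^(−0.431×5.27) = e^(−2.271) = 0.1032; e^(−k₂t) = e^(−0.2134) = 0.8078.
C_N = 0.431×2.83/(0.0405−0.431) × (0.1032−0.8078) = (-3.124)×(-0.7046) = 2.201 kmol/m³.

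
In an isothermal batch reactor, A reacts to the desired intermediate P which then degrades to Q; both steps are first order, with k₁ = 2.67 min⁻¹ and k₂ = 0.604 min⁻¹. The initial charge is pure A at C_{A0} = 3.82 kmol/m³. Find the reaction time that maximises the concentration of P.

For first-order series the maximum of C_P occurs at t_opt = ln(k₂/k₁)/(k₂−k₁).
= ln(0.604/2.67)/(0.604−2.67) = ln(0.2262)/-2.066 = -1.486/-2.066 = 0.719 min.

0.719 min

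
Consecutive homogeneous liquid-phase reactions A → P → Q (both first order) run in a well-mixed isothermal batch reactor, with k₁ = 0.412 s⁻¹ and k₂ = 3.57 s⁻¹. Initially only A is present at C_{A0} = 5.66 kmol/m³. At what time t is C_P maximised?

0.684 s

The intermediate peaks when r₁ = r₂, i.e. k₁e^(−k₁t) = k₂e^(−k₂t), giving t_opt = ln(k₂/k₁)/(k₂−k₁).
= ln(3.57/0.412)/(3.57−0.412) = ln(8.665)/3.158 = 2.159/3.158 = 0.684 s.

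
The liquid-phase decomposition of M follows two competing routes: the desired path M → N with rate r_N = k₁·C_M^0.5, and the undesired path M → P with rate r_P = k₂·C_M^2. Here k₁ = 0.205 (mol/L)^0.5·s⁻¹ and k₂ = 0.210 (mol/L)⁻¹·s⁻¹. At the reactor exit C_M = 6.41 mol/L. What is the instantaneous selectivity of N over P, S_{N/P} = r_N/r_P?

S_{N/P} = r_N/r_P = (k₁·C_M^0.5)/(k₂·C_M^2) = (k₁/k₂)·C_M^-1.5.
= (0.205×6.410^0.5) / (0.210×6.410^2) = 0.5190/8.629 = 0.0602.

0.0602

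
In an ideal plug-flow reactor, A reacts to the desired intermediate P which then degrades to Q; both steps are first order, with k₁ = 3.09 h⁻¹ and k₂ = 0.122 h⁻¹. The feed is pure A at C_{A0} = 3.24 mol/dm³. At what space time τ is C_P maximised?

1.09 h

For first-order series the maximum of C_P occurs at τ_opt = ln(k₂/k₁)/(k₂−k₁).
= ln(0.122/3.09)/(0.122−3.09) = ln(0.03948)/-2.968 = -3.232/-2.968 = 1.09 h.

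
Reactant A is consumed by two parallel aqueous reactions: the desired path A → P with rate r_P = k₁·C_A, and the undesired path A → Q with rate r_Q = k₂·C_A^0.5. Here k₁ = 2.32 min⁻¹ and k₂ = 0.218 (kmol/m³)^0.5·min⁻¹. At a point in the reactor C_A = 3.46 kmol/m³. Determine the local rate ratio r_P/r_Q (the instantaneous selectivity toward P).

S_{P/Q} = r_P/r_Q = (k₁·C_A)/(k₂·C_A^0.5) = (k₁/k₂)·C_A^0.5.
= (2.32×3.460) / (0.218×3.460^0.5) = 8.027/0.4055 = 19.8.
Since the desired path is higher order in A, keeping C_A high (PFR or concentrated feed) favours P.

19.8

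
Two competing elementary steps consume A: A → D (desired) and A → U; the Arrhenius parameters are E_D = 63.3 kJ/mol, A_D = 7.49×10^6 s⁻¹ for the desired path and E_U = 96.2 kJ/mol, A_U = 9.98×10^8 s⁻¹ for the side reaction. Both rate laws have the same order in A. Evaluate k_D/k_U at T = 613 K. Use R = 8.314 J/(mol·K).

k_D/k_U = (A_D/A_U)·exp[−(E_D−E_U)/(RT)] = (A_D/A_U)·exp[(E_U−E_D)/(RT)].
(E_U−E_D)/(RT) = (96.2−63.3)×10³/(8.314×613) = 32900/5096 = 6.455.
k_D/k_U = (7.49×10^6/9.98×10^8)·exp(6.455) = 0.007505 × 636.1 = 4.77.

4.77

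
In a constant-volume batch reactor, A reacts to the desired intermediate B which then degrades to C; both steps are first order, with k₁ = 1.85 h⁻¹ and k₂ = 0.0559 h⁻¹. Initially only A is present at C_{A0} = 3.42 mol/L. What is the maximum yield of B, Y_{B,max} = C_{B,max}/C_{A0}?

0.897

At the optimum, C_{B,max}/C_{A0} = (k₁/k₂)^[k₂/(k₂−k₁)].
= (1.85/0.0559)^(0.0559/(0.0559−1.85)) = (33.09)^(-0.03116) = 0.8967.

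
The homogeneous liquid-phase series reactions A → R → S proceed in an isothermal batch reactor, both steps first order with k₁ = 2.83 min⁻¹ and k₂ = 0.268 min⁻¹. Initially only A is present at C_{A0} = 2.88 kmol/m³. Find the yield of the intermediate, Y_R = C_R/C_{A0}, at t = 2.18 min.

For first-order series with pure A initially, C_R(t) = k₁C_{A0}/(k₂−k₁)·(e^(−k₁t) − e^(−k₂t)).
e^(−k₁t) = e^(−2.83×2.18) = e^(−6.169) = 0.002092; e^(−k₂t) = e^(−0.5842) = 0.5575.
C_R = 2.83×2.88/(0.268−2.83) × (0.002092−0.5575) = (-3.181)×(-0.5554) = 1.767 kmol/m³.
Y_R = C_R/C_{A0} = 1.767/2.88 = 0.614.

0.614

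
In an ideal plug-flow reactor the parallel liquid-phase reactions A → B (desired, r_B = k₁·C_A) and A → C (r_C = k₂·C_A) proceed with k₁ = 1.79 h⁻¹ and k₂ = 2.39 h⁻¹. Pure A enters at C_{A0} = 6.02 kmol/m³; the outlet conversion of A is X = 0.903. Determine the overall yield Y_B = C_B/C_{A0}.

0.387

C_A = C_{A0}(1−X) = 0.5839 kmol/m³.
Both paths are first order in A, so the instantaneous fraction to B is constant: dC_B/d(−C_A) = k₁/(k₁+k₂) = 0.4282.
C_B = 0.4282·(C_{A0}−C_A) = 0.4282×5.436 = 2.33 kmol/m³.
Y_B = C_B/C_{A0} = 2.328/6.02 = 0.387.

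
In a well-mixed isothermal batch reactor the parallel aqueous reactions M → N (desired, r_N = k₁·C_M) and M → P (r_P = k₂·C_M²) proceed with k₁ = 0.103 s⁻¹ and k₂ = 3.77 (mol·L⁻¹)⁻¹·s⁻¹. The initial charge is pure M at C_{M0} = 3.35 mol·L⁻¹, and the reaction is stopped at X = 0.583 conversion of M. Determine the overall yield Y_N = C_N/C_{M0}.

0.00704

C_M = C_{M0}(1−X) = 1.397 mol·L⁻¹.
Along a PFR/batch, dC_N/dC_M = −r_N/(r_N+r_P) = −k₁/(k₁+k₂·C_M).
Integrating from C_{M0} to C_M: C_N = (0.103/3.77)·ln[(0.103+3.77·3.35)/(0.103+3.77·1.40)] = 0.02732·ln(12.73/5.370) = 0.02359 mol·L⁻¹.
Y_N = C_N/C_{M0} = 0.02359/3.35 = 0.00704.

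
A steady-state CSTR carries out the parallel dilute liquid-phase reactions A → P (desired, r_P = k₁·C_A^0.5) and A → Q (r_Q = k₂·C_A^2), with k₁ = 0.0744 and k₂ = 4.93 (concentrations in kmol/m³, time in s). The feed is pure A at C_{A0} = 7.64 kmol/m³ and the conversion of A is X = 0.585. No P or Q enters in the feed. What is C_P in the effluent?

0.0119 kmol/m³

Exit C_A = C_{A0}(1−X) = 7.64×0.415 = 3.171 kmol/m³.
Rates in a CSTR are evaluated at the outlet concentration: r_P = 0.0744×3.171^0.5 = 0.1325, r_Q = 4.93×3.171^2 = 49.56.
Fraction of consumed A going to P: r_P/(r_P+r_Q) = 0.002666.
C_P = 0.002666·C_{A0}·X = 0.002666×7.64×0.585 = 0.0119 kmol/m³.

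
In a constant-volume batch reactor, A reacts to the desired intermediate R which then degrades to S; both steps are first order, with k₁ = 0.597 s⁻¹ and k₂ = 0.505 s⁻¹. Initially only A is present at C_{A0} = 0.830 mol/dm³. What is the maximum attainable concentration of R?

0.331 mol/dm³

Evaluating C_R at t_opt = ln(k₂/k₁)/(k₂−k₁) gives C_{R,max}/C_{A0} = (k₁/k₂)^[k₂/(k₂−k₁)].
= (0.597/0.505)^(0.505/(0.505−0.597)) = (1.182)^(-5.489) = 0.3991.
C_{R,max} = 0.3991×0.830 = 0.331 mol/dm³.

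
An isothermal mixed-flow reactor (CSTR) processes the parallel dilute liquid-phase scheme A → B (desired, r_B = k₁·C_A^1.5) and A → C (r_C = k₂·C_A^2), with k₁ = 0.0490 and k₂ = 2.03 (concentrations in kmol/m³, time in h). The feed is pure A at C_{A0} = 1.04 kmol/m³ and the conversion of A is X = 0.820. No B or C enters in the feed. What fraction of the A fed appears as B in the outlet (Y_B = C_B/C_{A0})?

Exit C_A = C_{A0}(1−X) = 1.04×0.180 = 0.1872 kmol/m³.
Rates in a CSTR are evaluated at the outlet concentration: r_B = 0.0490×0.1872^1.5 = 0.003969, r_C = 2.03×0.1872^2 = 0.07114.
Fraction of consumed A going to B: r_B/(r_B+r_C) = 0.05284.
C_B = 0.05284·C_{A0}·X = 0.05284×1.04×0.820 = 0.0451 kmol/m³; Y_B = C_B/C_{A0} = 0.0433.

0.0433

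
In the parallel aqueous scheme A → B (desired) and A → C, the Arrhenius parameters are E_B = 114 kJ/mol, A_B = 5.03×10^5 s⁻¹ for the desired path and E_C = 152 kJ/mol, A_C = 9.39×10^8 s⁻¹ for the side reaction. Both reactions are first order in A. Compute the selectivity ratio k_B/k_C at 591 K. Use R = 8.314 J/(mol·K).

k_B/k_C = (A_B/A_C)·exp[−(E_B−E_C)/(RT)] = (A_B/A_C)·exp[(E_C−E_B)/(RT)].
(E_C−E_B)/(RT) = (152−114)×10³/(8.314×591) = 38000/4914 = 7.734.
k_B/k_C = (5.03×10^5/9.39×10^8)·exp(7.734) = 5.357×10^-4 × 2284 = 1.22.

1.22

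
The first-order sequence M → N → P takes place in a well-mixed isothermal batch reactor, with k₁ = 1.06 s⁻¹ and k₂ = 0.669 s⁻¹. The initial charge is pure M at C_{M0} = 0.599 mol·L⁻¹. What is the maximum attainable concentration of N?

For a first-order series the maximum intermediate yield is C_{N,max}/C_{M0} = (k₁/k₂)^[k₂/(k₂−k₁)].
= (1.06/0.669)^(0.669/(0.669−1.06)) = (1.584)^(-1.711) = 0.4550.
C_{N,max} = 0.4550×0.599 = 0.273 mol·L⁻¹.

0.273 mol·L⁻¹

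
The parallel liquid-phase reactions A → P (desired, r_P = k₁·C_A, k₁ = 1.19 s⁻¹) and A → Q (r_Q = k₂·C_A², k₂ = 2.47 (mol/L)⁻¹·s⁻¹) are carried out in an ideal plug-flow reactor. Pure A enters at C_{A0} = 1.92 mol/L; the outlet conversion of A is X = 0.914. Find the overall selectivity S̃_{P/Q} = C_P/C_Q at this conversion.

0.563

C_A = C_{A0}(1−X) = 0.1651 mol/L.
Along a PFR/batch, dC_P/dC_A = −r_P/(r_P+r_Q) = −k₁/(k₁+k₂·C_A).
Integrating from C_{A0} to C_A: C_P = (1.19/2.47)·ln[(1.19+2.47·1.92)/(1.19+2.47·0.165)] = 0.4818·ln(5.932/1.598) = 0.6320 mol/L.
C_Q = (C_{A0}−C_A)−C_P = 1.123 mol/L; S̃_{P/Q} = 0.6320/1.123 = 0.563.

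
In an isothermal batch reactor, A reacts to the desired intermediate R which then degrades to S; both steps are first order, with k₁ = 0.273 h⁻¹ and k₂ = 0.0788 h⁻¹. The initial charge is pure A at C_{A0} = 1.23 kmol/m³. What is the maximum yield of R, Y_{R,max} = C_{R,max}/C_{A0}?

0.604

Evaluating C_R at t_opt = ln(k₂/k₁)/(k₂−k₁) gives C_{R,max}/C_{A0} = (k₁/k₂)^[k₂/(k₂−k₁)].
= (0.273/0.0788)^(0.0788/(0.0788−0.273)) = (3.464)^(-0.4058) = 0.6040.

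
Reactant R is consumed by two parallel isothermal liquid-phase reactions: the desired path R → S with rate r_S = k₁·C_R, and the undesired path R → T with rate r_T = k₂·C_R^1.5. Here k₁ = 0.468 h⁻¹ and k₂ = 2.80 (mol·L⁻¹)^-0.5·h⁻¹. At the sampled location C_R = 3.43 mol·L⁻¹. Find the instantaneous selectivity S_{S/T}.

S_{S/T} = r_S/r_T = (k₁·C_R)/(k₂·C_R^1.5) = (k₁/k₂)·C_R^-0.5.
= (0.468×3.430) / (2.80×3.430^1.5) = 1.605/17.79 = 0.0902.
The undesired path is higher order in R, so low C_R (CSTR or dilute feed) favours S.

0.0902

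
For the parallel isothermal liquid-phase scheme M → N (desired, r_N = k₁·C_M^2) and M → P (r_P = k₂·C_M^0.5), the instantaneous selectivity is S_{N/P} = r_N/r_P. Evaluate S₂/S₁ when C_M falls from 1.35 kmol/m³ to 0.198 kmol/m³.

0.0562

S_{N/P} = (k₁/k₂)·C_M^1.5, so S₂/S₁ = (C_{M,2}/C_{M,1})^1.5.
= (0.198/1.35)^1.5 = (0.1467)^1.5 = 0.0562.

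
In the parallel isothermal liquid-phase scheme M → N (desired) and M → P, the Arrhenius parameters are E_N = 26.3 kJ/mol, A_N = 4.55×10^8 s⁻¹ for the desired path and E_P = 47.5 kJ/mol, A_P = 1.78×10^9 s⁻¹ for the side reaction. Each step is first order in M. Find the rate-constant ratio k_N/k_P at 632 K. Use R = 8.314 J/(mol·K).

Since both paths have the same order in M, the concentration cancels and S_{N/P} = k_N/k_P = (A_N/A_P)·exp[(E_P−E_N)/(RT)].
(E_P−E_N)/(RT) = (47.5−26.3)×10³/(8.314×632) = 21200/5254 = 4.035.
k_N/k_P = (4.55×10^8/1.78×10^9)·exp(4.035) = 0.2556 × 56.52 = 14.4.
Since E_N < E_P, lowering the temperature improves selectivity toward N.

14.4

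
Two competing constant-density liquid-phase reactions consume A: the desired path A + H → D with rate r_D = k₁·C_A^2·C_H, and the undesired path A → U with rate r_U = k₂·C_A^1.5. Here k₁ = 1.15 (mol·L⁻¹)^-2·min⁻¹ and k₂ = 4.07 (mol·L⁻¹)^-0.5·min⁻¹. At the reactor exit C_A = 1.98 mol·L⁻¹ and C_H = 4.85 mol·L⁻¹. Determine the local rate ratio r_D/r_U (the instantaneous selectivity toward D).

1.93

S_{D/U} = r_D/r_U = (k₁·C_A^2·C_H)/(k₂·C_A^1.5) = (k₁/k₂)·C_A^0.5·C_H.
= (1.15×1.980^2×4.850) / (4.07×1.980^1.5) = 21.87/11.34 = 1.93.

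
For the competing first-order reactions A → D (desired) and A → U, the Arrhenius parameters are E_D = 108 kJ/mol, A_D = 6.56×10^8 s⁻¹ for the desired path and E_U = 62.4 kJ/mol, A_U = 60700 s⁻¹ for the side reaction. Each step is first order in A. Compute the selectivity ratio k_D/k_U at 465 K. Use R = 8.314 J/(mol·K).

Since both paths have the same order in A, the concentration cancels and S_{D/U} = k_D/k_U = (A_D/A_U)·exp[(E_U−E_D)/(RT)].
(E_U−E_D)/(RT) = (62.4−108)×10³/(8.314×465) = -45600/3866 = -11.80.
k_D/k_U = (6.56×10^8/60700)·exp(-11.80) = 10807 × 7.541×10^-6 = 0.0815.
Since E_D > E_U, raising the temperature improves selectivity toward D.

0.0815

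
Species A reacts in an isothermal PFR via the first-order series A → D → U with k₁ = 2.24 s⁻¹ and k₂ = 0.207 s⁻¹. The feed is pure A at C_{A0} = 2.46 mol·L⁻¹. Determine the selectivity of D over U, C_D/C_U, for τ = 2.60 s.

1.79

The intermediate concentration in a first-order A→B→C sequence is C_D = k₁C_{A0}(e^(−k₁τ) − e^(−k₂τ))/(k₂−k₁).
e^(−k₁τ) = e^(−2.24×2.60) = e^(−5.824) = 0.002956; e^(−k₂τ) = e^(−0.5382) = 0.5838.
C_D = 2.24×2.46/(0.207−2.24) × (0.002956−0.5838) = (-2.710)×(-0.5808) = 1.574 mol·L⁻¹.
C_A = C_{A0}e^(−k₁τ) = 0.007271 mol·L⁻¹, so C_U = C_{A0}−C_A−C_D = 0.8784 mol·L⁻¹; C_D/C_U = 1.79.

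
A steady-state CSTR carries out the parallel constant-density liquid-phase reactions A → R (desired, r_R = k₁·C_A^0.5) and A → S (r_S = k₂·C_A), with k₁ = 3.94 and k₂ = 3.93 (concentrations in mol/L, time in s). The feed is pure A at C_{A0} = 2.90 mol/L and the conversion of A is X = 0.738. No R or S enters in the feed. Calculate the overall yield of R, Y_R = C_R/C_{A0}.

Exit C_A = C_{A0}(1−X) = 2.90×0.262 = 0.7598 mol/L.
Rates in a CSTR are evaluated at the outlet concentration: r_R = 3.94×0.7598^0.5 = 3.434, r_S = 3.93×0.7598 = 2.986.
Fraction of consumed A going to R: r_R/(r_R+r_S) = 0.5349.
C_R = 0.5349·C_{A0}·X = 0.5349×2.90×0.738 = 1.14 mol/L; Y_R = C_R/C_{A0} = 0.395.

0.395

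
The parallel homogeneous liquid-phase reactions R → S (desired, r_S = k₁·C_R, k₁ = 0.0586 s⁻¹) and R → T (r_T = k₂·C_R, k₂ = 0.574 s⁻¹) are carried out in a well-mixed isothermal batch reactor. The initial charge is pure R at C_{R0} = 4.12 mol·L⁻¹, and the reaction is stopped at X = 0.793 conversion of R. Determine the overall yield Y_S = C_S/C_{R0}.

C_R = C_{R0}(1−X) = 0.8528 mol·L⁻¹.
Both paths are first order in R, so the instantaneous fraction to S is constant: dC_S/d(−C_R) = k₁/(k₁+k₂) = 0.09263.
C_S = 0.09263·(C_{R0}−C_R) = 0.09263×3.267 = 0.303 mol·L⁻¹.
Y_S = C_S/C_{R0} = 0.3026/4.12 = 0.0735.

0.0735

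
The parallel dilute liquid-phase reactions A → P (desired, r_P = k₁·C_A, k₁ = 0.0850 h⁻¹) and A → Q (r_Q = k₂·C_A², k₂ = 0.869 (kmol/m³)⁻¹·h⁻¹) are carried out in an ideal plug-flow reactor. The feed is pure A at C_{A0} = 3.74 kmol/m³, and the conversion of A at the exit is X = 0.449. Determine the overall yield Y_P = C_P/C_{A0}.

0.0151

C_A = C_{A0}(1−X) = 2.061 kmol/m³.
Along a PFR/batch, dC_P/dC_A = −r_P/(r_P+r_Q) = −k₁/(k₁+k₂·C_A).
Integrating from C_{A0} to C_A: C_P = (0.0850/0.869)·ln[(0.0850+0.869·3.74)/(0.0850+0.869·2.06)] = 0.09781·ln(3.335/1.876) = 0.05629 kmol/m³.
Y_P = C_P/C_{A0} = 0.05629/3.74 = 0.0151.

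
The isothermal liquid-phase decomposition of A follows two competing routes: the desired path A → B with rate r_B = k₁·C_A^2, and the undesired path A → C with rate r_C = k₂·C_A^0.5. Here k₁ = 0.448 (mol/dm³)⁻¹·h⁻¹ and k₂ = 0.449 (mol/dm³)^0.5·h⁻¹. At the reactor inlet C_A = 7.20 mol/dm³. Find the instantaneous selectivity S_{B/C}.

19.3

S_{B/C} = r_B/r_C = (k₁·C_A^2)/(k₂·C_A^0.5) = (k₁/k₂)·C_A^1.5.
= (0.448×7.200^2) / (0.449×7.200^0.5) = 23.22/1.205 = 19.3.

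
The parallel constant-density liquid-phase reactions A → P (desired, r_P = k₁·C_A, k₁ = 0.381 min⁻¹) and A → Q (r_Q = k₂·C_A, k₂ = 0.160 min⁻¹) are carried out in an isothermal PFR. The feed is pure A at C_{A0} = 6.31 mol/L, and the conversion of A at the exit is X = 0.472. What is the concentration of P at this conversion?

2.10 mol/L

C_A = C_{A0}(1−X) = 3.332 mol/L.
Both paths are first order in A, so the instantaneous fraction to P is constant: dC_P/d(−C_A) = k₁/(k₁+k₂) = 0.7043.
C_P = 0.7043·(C_{A0}−C_A) = 0.7043×2.978 = 2.10 mol/L.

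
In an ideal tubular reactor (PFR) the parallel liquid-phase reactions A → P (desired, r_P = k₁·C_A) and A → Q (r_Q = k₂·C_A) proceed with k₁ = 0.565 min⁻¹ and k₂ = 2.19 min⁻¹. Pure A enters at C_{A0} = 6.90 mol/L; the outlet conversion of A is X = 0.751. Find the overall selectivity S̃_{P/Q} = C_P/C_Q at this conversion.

0.258

C_A = C_{A0}(1−X) = 1.718 mol/L.
Both paths are first order in A, so the instantaneous fraction to P is constant: dC_P/d(−C_A) = k₁/(k₁+k₂) = 0.2051.
C_P = 0.2051·(C_{A0}−C_A) = 0.2051×5.182 = 1.06 mol/L.
C_Q = (C_{A0}−C_A)−C_P = 4.119 mol/L; S̃_{P/Q} = 1.063/4.119 = 0.258.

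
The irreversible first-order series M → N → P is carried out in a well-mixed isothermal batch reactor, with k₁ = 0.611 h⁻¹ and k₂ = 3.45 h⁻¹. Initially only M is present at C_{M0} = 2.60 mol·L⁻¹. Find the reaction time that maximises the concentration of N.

For first-order series the maximum of C_N occurs at t_opt = ln(k₂/k₁)/(k₂−k₁).
= ln(3.45/0.611)/(3.45−0.611) = ln(5.646)/2.839 = 1.731/2.839 = 0.610 h.

0.610 h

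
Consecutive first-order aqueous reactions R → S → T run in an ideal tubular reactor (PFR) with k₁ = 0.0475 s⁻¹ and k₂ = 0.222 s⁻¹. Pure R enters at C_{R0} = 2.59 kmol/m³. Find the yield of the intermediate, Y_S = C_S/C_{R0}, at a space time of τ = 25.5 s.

For first-order series with pure R initially, C_S(τ) = k₁C_{R0}/(k₂−k₁)·(e^(−k₁τ) − e^(−k₂τ)).
e^(−k₁τ) = e^(−0.0475×25.5) = e^(−1.211) = 0.2978; e^(−k₂τ) = e^(−5.661) = 0.003479.
C_S = 0.0475×2.59/(0.222−0.0475) × (0.2978−0.003479) = 0.7050×0.2943 = 0.2075 kmol/m³.
Y_S = C_S/C_{R0} = 0.2075/2.59 = 0.0801.

0.0801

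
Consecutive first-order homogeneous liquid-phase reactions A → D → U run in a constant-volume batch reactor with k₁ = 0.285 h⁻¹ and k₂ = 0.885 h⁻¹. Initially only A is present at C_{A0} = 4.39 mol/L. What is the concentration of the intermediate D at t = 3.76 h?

0.639 mol/L

For first-order series with pure A initially, C_D(t) = k₁C_{A0}/(k₂−k₁)·(e^(−k₁t) − e^(−k₂t)).
e^(−k₁t) = e^(−0.285×3.76) = e^(−1.072) = 0.3425; e^(−k₂t) = e^(−3.328) = 0.03588.
C_D = 0.285×4.39/(0.885−0.285) × (0.3425−0.03588) = 2.085×0.3066 = 0.6393 mol/L.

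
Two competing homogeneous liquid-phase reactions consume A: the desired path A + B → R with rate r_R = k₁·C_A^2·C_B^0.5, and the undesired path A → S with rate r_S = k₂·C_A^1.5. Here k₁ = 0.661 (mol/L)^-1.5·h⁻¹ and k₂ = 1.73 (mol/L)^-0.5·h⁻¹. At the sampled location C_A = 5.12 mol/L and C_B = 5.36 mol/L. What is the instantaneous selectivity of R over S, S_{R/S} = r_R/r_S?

S_{R/S} = r_R/r_S = (k₁·C_A^2·C_B^0.5)/(k₂·C_A^1.5) = (k₁/k₂)·C_A^0.5·C_B^0.5.
= (0.661×5.120^2×5.360^0.5) / (1.73×5.120^1.5) = 40.12/20.04 = 2.00.
Since the desired path is higher order in A, keeping C_A high (PFR or concentrated feed) favours R.

2.00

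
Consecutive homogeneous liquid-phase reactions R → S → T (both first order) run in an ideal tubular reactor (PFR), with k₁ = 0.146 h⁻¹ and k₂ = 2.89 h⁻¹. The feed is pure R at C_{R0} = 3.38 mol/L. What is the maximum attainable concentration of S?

At the optimum, C_{S,max}/C_{R0} = (k₁/k₂)^[k₂/(k₂−k₁)].
= (0.146/2.89)^(2.89/(2.89−0.146)) = (0.05052)^(1.053) = 0.04310.
C_{S,max} = 0.04310×3.38 = 0.146 mol/L.

0.146 mol/L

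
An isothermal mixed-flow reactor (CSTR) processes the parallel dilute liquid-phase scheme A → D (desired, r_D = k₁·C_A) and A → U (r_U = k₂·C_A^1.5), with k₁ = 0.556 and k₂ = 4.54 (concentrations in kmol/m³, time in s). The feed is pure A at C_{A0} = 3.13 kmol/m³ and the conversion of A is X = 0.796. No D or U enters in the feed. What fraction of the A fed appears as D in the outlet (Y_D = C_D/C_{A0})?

Exit C_A = C_{A0}(1−X) = 3.13×0.204 = 0.6385 kmol/m³.
Rates in a CSTR are evaluated at the outlet concentration: r_D = 0.556×0.6385 = 0.3550, r_U = 4.54×0.6385^1.5 = 2.316.
Fraction of consumed A going to D: r_D/(r_D+r_U) = 0.1329.
C_D = 0.1329·C_{A0}·X = 0.1329×3.13×0.796 = 0.331 kmol/m³; Y_D = C_D/C_{A0} = 0.106.

0.106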